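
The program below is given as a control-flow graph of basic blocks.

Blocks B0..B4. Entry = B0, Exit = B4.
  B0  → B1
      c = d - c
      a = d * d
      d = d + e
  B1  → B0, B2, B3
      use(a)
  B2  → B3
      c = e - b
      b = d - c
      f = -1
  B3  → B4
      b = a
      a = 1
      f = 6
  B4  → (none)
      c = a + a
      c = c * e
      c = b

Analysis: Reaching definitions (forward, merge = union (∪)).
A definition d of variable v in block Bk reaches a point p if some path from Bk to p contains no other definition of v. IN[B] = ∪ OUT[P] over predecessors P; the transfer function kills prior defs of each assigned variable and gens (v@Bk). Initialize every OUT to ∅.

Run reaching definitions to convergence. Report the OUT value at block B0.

Converged values:
  B0:   IN={a@B0, c@B0, d@B0}   OUT={a@B0, c@B0, d@B0}
  B1:   IN={a@B0, c@B0, d@B0}   OUT={a@B0, c@B0, d@B0}
  B2:   IN={a@B0, c@B0, d@B0}   OUT={a@B0, b@B2, c@B2, d@B0, f@B2}
  B3:   IN={a@B0, b@B2, c@B0, c@B2, d@B0, f@B2}   OUT={a@B3, b@B3, c@B0, c@B2, d@B0, f@B3}
  B4:   IN={a@B3, b@B3, c@B0, c@B2, d@B0, f@B3}   OUT={a@B3, b@B3, c@B4, d@B0, f@B3}

Merge at B0 (entry node, so the boundary value {} is joined with the incoming edge(s)): IN[B0] = {} ⊔ OUT[B1] = {a@B0, c@B0, d@B0}
Applying B0's transfer function to that IN value gives OUT[B0] (row B0 above).

Answer: {a@B0, c@B0, d@B0}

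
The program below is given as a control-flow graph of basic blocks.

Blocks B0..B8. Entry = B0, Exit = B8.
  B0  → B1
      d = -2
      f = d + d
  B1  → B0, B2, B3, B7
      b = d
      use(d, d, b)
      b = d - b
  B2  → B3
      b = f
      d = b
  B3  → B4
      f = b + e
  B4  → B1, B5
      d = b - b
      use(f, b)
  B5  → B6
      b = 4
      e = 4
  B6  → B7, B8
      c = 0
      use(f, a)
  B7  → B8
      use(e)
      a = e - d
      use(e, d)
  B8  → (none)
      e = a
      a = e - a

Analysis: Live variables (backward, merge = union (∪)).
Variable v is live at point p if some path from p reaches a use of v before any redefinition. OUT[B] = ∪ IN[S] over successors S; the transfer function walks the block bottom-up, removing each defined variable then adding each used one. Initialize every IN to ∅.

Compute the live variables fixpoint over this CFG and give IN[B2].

Fixpoint table:
  B0: | IN={a, e} | OUT={a, d, e, f}
  B1: | IN={a, d, e, f} | OUT={a, b, d, e, f}
  B2: | IN={a, e, f} | OUT={a, b, e}
  B3: | IN={a, b, e} | OUT={a, b, e, f}
  B4: | IN={a, b, e, f} | OUT={a, d, e, f}
  B5: | IN={a, d, f} | OUT={a, d, e, f}
  B6: | IN={a, d, e, f} | OUT={a, d, e}
  B7: | IN={d, e} | OUT={a}
  B8: | IN={a} | OUT={}

Merge at B2: OUT[B2] = IN[B3] = {a, b, e}
Applying B2's transfer function to that OUT value gives IN[B2] (row B2 above).

Answer: {a, e, f}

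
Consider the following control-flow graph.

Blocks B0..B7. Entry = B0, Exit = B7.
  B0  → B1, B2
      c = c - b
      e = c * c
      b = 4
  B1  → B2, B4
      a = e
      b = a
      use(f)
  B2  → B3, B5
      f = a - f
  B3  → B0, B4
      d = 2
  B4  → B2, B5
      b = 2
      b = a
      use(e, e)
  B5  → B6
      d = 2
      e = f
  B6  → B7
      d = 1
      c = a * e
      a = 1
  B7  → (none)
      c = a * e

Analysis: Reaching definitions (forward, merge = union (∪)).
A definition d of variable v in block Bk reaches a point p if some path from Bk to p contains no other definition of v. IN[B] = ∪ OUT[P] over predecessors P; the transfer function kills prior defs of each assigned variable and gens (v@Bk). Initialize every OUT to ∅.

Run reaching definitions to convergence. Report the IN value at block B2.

Per-block solution:
  B0:  IN={a@B1, b@B0, b@B1, b@B4, c@B0, d@B3, e@B0, f@B2}  OUT={a@B1, b@B0, c@B0, d@B3, e@B0, f@B2}
  B1:  IN={a@B1, b@B0, c@B0, d@B3, e@B0, f@B2}  OUT={a@B1, b@B1, c@B0, d@B3, e@B0, f@B2}
  B2:  IN={a@B1, b@B0, b@B1, b@B4, c@B0, d@B3, e@B0, f@B2}  OUT={a@B1, b@B0, b@B1, b@B4, c@B0, d@B3, e@B0, f@B2}
  B3:  IN={a@B1, b@B0, b@B1, b@B4, c@B0, d@B3, e@B0, f@B2}  OUT={a@B1, b@B0, b@B1, b@B4, c@B0, d@B3, e@B0, f@B2}
  B4:  IN={a@B1, b@B0, b@B1, b@B4, c@B0, d@B3, e@B0, f@B2}  OUT={a@B1, b@B4, c@B0, d@B3, e@B0, f@B2}
  B5:  IN={a@B1, b@B0, b@B1, b@B4, c@B0, d@B3, e@B0, f@B2}  OUT={a@B1, b@B0, b@B1, b@B4, c@B0, d@B5, e@B5, f@B2}
  B6:  IN={a@B1, b@B0, b@B1, b@B4, c@B0, d@B5, e@B5, f@B2}  OUT={a@B6, b@B0, b@B1, b@B4, c@B6, d@B6, e@B5, f@B2}
  B7:  IN={a@B6, b@B0, b@B1, b@B4, c@B6, d@B6, e@B5, f@B2}  OUT={a@B6, b@B0, b@B1, b@B4, c@B7, d@B6, e@B5, f@B2}

Merge at B2: IN[B2] = OUT[B0] ⊔ OUT[B1] ⊔ OUT[B4] = {a@B1, b@B0, b@B1, b@B4, c@B0, d@B3, e@B0, f@B2}

Answer: {a@B1, b@B0, b@B1, b@B4, c@B0, d@B3, e@B0, f@B2}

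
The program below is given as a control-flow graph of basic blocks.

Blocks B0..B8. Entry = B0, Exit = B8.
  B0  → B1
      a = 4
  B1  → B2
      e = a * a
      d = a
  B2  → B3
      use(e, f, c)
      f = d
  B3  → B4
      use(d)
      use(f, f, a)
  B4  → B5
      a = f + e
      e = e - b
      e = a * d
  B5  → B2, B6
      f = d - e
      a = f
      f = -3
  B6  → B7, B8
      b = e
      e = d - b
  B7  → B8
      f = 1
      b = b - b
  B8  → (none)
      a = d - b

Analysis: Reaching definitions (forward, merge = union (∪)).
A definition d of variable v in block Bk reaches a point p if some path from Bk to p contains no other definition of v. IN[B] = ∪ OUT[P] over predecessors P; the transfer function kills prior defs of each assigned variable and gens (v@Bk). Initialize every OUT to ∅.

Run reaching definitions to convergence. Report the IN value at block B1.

Converged values:
  B0:  IN={}  OUT={a@B0}
  B1:  IN={a@B0}  OUT={a@B0, d@B1, e@B1}
  B2:  IN={a@B0, a@B5, d@B1, e@B1, e@B4, f@B5}  OUT={a@B0, a@B5, d@B1, e@B1, e@B4, f@B2}
  B3:  IN={a@B0, a@B5, d@B1, e@B1, e@B4, f@B2}  OUT={a@B0, a@B5, d@B1, e@B1, e@B4, f@B2}
  B4:  IN={a@B0, a@B5, d@B1, e@B1, e@B4, f@B2}  OUT={a@B4, d@B1, e@B4, f@B2}
  B5:  IN={a@B4, d@B1, e@B4, f@B2}  OUT={a@B5, d@B1, e@B4, f@B5}
  B6:  IN={a@B5, d@B1, e@B4, f@B5}  OUT={a@B5, b@B6, d@B1, e@B6, f@B5}
  B7:  IN={a@B5, b@B6, d@B1, e@B6, f@B5}  OUT={a@B5, b@B7, d@B1, e@B6, f@B7}
  B8:  IN={a@B5, b@B6, b@B7, d@B1, e@B6, f@B5, f@B7}  OUT={a@B8, b@B6, b@B7, d@B1, e@B6, f@B5, f@B7}

Merge at B1: IN[B1] = OUT[B0] = {a@B0}

Answer: {a@B0}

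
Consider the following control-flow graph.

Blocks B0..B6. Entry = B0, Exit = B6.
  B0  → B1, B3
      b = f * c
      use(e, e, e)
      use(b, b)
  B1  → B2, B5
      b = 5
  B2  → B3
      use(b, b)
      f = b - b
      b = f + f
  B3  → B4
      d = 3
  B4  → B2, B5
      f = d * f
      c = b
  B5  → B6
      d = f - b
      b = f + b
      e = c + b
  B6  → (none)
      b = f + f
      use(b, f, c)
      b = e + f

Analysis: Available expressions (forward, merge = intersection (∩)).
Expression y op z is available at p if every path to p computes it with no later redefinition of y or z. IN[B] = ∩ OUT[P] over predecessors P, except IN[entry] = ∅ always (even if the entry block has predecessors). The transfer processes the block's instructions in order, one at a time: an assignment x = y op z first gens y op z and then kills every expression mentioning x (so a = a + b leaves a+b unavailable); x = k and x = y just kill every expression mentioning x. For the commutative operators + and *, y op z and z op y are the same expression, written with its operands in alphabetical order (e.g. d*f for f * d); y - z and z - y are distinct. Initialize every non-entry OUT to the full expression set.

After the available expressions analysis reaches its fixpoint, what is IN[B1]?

Answer: {c*f}

Working:
Per-block solution:
  B0:  IN={}  OUT={c*f}
  B1:  IN={c*f}  OUT={c*f}
  B2:  IN={}  OUT={f+f}
  B3:  IN={}  OUT={}
  B4:  IN={}  OUT={}
  B5:  IN={}  OUT={b+c}
  B6:  IN={b+c}  OUT={e+f, f+f}

Merge at B1: IN[B1] = OUT[B0] = {c*f}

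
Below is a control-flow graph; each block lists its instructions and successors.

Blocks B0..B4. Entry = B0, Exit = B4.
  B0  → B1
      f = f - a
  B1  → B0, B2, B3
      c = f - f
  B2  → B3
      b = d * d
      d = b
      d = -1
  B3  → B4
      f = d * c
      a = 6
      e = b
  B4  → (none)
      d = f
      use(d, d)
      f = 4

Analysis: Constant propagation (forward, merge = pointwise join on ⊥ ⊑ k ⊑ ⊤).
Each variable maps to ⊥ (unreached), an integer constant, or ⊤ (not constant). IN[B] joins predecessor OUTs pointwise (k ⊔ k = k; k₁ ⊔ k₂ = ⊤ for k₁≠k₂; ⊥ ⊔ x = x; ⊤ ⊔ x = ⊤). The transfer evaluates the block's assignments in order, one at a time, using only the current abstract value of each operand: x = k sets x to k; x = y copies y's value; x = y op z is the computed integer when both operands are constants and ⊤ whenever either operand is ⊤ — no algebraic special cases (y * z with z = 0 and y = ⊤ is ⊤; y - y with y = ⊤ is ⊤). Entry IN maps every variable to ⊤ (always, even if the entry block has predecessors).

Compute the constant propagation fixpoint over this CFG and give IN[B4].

Answer: {a: 6, b: ⊤, c: ⊤, d: ⊤, e: ⊤, f: ⊤}

Working:
Converged values:
  B0: | IN=(all ⊤) | OUT=(all ⊤)
  B1: | IN=(all ⊤) | OUT=(all ⊤)
  B2: | IN=(all ⊤) | OUT={d:-1; rest ⊤}
  B3: | IN=(all ⊤) | OUT={a:6; rest ⊤}
  B4: | IN={a:6; rest ⊤} | OUT={a:6, f:4; rest ⊤}

Merge at B4: IN[B4] = OUT[B3] = {a: 6, b: ⊤, c: ⊤, d: ⊤, e: ⊤, f: ⊤}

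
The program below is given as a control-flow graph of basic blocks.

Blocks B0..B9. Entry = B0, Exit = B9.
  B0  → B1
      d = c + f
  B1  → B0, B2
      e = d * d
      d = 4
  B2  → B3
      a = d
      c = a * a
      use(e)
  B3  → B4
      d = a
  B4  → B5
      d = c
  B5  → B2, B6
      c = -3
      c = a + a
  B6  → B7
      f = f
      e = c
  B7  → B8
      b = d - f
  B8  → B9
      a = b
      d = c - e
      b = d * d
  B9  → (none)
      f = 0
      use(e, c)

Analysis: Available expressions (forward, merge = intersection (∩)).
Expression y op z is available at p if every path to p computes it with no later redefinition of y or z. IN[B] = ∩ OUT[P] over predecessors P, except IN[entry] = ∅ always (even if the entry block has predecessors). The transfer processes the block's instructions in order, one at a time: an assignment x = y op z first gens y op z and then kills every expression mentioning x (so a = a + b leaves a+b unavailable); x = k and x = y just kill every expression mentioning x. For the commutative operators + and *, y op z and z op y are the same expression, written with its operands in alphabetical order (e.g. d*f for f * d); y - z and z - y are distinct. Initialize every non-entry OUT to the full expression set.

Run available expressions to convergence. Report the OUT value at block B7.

Fixpoint table:
  B0: | IN={} | OUT={c+f}
  B1: | IN={c+f} | OUT={c+f}
  B2: | IN={} | OUT={a*a}
  B3: | IN={a*a} | OUT={a*a}
  B4: | IN={a*a} | OUT={a*a}
  B5: | IN={a*a} | OUT={a*a, a+a}
  B6: | IN={a*a, a+a} | OUT={a*a, a+a}
  B7: | IN={a*a, a+a} | OUT={a*a, a+a, d-f}
  B8: | IN={a*a, a+a, d-f} | OUT={c-e, d*d}
  B9: | IN={c-e, d*d} | OUT={c-e, d*d}

Merge at B7: IN[B7] = OUT[B6] = {a*a, a+a}
Applying B7's transfer function to that IN value gives OUT[B7] (row B7 above).

Answer: {a*a, a+a, d-f}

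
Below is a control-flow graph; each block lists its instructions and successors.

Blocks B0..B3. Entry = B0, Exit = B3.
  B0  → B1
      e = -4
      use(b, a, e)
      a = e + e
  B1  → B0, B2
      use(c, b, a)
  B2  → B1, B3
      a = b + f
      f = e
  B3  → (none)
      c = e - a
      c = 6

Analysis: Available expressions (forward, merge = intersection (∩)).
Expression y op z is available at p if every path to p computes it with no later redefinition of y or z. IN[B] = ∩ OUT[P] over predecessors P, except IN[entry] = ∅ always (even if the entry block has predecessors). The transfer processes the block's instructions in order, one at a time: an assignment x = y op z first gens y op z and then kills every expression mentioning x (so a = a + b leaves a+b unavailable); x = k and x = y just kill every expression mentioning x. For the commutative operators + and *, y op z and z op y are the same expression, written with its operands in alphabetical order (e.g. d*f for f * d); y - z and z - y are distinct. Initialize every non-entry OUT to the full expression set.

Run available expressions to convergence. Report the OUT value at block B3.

Per-block solution:
  B0: | IN={} | OUT={e+e}
  B1: | IN={e+e} | OUT={e+e}
  B2: | IN={e+e} | OUT={e+e}
  B3: | IN={e+e} | OUT={e+e, e-a}

Merge at B3: IN[B3] = OUT[B2] = {e+e}
Applying B3's transfer function to that IN value gives OUT[B3] (row B3 above).

Answer: {e+e, e-a}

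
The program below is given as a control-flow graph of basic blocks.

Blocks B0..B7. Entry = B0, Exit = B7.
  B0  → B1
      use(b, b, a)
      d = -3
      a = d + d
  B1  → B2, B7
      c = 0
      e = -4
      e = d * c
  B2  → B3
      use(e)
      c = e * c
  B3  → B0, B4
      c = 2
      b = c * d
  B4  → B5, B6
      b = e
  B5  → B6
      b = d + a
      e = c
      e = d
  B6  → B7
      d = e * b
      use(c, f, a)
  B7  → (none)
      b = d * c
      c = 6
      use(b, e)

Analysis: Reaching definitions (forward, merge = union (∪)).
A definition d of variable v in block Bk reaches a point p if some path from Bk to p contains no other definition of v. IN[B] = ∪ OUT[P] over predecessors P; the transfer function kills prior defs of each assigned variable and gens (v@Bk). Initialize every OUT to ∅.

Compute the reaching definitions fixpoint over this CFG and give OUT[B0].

Per-block solution:
  B0:  IN={a@B0, b@B3, c@B3, d@B0, e@B1}  OUT={a@B0, b@B3, c@B3, d@B0, e@B1}
  B1:  IN={a@B0, b@B3, c@B3, d@B0, e@B1}  OUT={a@B0, b@B3, c@B1, d@B0, e@B1}
  B2:  IN={a@B0, b@B3, c@B1, d@B0, e@B1}  OUT={a@B0, b@B3, c@B2, d@B0, e@B1}
  B3:  IN={a@B0, b@B3, c@B2, d@B0, e@B1}  OUT={a@B0, b@B3, c@B3, d@B0, e@B1}
  B4:  IN={a@B0, b@B3, c@B3, d@B0, e@B1}  OUT={a@B0, b@B4, c@B3, d@B0, e@B1}
  B5:  IN={a@B0, b@B4, c@B3, d@B0, e@B1}  OUT={a@B0, b@B5, c@B3, d@B0, e@B5}
  B6:  IN={a@B0, b@B4, b@B5, c@B3, d@B0, e@B1, e@B5}  OUT={a@B0, b@B4, b@B5, c@B3, d@B6, e@B1, e@B5}
  B7:  IN={a@B0, b@B3, b@B4, b@B5, c@B1, c@B3, d@B0, d@B6, e@B1, e@B5}  OUT={a@B0, b@B7, c@B7, d@B0, d@B6, e@B1, e@B5}

Merge at B0 (entry node, so the boundary value {} is joined with the incoming edge(s)): IN[B0] = {} ⊔ OUT[B3] = {a@B0, b@B3, c@B3, d@B0, e@B1}
Applying B0's transfer function to that IN value gives OUT[B0] (row B0 above).

Answer: {a@B0, b@B3, c@B3, d@B0, e@B1}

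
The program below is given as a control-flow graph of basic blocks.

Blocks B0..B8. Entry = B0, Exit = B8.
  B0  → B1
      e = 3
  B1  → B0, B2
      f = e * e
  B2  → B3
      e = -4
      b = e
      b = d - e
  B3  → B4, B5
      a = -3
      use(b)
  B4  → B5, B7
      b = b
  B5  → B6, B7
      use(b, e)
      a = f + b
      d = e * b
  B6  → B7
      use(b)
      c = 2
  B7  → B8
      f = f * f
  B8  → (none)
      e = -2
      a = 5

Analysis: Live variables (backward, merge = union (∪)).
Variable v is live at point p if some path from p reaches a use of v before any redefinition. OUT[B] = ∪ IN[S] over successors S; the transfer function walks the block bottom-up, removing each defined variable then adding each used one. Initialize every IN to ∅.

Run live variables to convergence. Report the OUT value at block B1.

Converged values:
  B0:   IN={d}   OUT={d, e}
  B1:   IN={d, e}   OUT={d, f}
  B2:   IN={d, f}   OUT={b, e, f}
  B3:   IN={b, e, f}   OUT={b, e, f}
  B4:   IN={b, e, f}   OUT={b, e, f}
  B5:   IN={b, e, f}   OUT={b, f}
  B6:   IN={b, f}   OUT={f}
  B7:   IN={f}   OUT={}
  B8:   IN={}   OUT={}

Merge at B1: OUT[B1] = IN[B0] ⊔ IN[B2] = {d, f}

Answer: {d, f}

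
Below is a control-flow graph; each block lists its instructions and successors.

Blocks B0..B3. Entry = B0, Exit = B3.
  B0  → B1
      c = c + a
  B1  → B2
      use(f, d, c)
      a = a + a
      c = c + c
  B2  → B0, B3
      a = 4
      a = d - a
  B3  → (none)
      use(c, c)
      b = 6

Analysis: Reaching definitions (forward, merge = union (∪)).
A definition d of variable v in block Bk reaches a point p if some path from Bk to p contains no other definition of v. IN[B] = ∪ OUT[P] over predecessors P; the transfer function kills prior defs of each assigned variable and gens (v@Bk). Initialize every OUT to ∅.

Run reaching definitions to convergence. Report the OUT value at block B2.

Answer: {a@B2, c@B1}

Trace:
Per-block solution:
  B0: | IN={a@B2, c@B1} | OUT={a@B2, c@B0}
  B1: | IN={a@B2, c@B0} | OUT={a@B1, c@B1}
  B2: | IN={a@B1, c@B1} | OUT={a@B2, c@B1}
  B3: | IN={a@B2, c@B1} | OUT={a@B2, b@B3, c@B1}

Merge at B2: IN[B2] = OUT[B1] = {a@B1, c@B1}
Applying B2's transfer function to that IN value gives OUT[B2] (row B2 above).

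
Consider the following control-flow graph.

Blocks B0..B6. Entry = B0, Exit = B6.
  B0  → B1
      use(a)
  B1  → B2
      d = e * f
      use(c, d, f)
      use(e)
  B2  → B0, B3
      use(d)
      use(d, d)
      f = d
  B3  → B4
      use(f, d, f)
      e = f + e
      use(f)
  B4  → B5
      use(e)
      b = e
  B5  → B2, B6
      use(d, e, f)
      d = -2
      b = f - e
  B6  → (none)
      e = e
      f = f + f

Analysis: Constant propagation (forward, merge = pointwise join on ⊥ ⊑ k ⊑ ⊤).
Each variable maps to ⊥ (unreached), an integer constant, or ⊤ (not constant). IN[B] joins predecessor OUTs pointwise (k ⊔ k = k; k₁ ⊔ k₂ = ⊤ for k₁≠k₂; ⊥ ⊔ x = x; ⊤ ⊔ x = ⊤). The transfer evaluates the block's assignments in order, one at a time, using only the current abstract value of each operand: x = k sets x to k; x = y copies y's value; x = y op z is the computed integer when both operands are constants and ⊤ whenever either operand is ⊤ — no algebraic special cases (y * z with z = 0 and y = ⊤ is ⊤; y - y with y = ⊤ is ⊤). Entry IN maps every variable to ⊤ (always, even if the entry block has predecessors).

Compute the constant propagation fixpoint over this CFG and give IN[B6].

Per-block solution:
  B0:  IN=(all ⊤)  OUT=(all ⊤)
  B1:  IN=(all ⊤)  OUT=(all ⊤)
  B2:  IN=(all ⊤)  OUT=(all ⊤)
  B3:  IN=(all ⊤)  OUT=(all ⊤)
  B4:  IN=(all ⊤)  OUT=(all ⊤)
  B5:  IN=(all ⊤)  OUT={d:-2; rest ⊤}
  B6:  IN={d:-2; rest ⊤}  OUT={d:-2; rest ⊤}

Merge at B6: IN[B6] = OUT[B5] = {a: ⊤, b: ⊤, c: ⊤, d: -2, e: ⊤, f: ⊤}

Answer: {a: ⊤, b: ⊤, c: ⊤, d: -2, e: ⊤, f: ⊤}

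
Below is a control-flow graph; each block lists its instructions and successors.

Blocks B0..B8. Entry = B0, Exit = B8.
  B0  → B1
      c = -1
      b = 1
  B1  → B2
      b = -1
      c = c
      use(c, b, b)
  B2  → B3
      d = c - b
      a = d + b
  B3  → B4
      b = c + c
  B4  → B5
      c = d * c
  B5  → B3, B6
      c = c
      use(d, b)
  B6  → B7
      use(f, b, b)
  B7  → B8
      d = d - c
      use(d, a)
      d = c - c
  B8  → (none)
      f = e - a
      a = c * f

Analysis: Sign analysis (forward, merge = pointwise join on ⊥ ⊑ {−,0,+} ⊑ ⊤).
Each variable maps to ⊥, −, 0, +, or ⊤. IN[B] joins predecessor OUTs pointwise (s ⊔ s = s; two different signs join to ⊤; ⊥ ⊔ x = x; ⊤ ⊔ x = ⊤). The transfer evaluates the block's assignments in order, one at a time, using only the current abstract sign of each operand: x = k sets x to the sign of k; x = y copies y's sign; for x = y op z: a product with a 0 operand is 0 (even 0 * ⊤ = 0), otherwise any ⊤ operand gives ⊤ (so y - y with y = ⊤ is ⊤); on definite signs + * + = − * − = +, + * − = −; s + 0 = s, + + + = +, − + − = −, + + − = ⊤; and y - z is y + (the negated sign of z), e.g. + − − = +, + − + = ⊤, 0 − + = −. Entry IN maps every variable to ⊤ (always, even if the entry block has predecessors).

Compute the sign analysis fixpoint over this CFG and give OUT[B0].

Answer: {a: ⊤, b: +, c: -, d: ⊤, e: ⊤, f: ⊤}

Working:
Fixpoint table:
  B0: | IN=(all ⊤) | OUT={b:+, c:-; rest ⊤}
  B1: | IN={b:+, c:-; rest ⊤} | OUT={b:-, c:-; rest ⊤}
  B2: | IN={b:-, c:-; rest ⊤} | OUT={b:-, c:-; rest ⊤}
  B3: | IN=(all ⊤) | OUT=(all ⊤)
  B4: | IN=(all ⊤) | OUT=(all ⊤)
  B5: | IN=(all ⊤) | OUT=(all ⊤)
  B6: | IN=(all ⊤) | OUT=(all ⊤)
  B7: | IN=(all ⊤) | OUT=(all ⊤)
  B8: | IN=(all ⊤) | OUT=(all ⊤)

B0 is the boundary node: IN[B0] = {a: ⊤, b: ⊤, c: ⊤, d: ⊤, e: ⊤, f: ⊤}
Applying B0's transfer function to that IN value gives OUT[B0] (row B0 above).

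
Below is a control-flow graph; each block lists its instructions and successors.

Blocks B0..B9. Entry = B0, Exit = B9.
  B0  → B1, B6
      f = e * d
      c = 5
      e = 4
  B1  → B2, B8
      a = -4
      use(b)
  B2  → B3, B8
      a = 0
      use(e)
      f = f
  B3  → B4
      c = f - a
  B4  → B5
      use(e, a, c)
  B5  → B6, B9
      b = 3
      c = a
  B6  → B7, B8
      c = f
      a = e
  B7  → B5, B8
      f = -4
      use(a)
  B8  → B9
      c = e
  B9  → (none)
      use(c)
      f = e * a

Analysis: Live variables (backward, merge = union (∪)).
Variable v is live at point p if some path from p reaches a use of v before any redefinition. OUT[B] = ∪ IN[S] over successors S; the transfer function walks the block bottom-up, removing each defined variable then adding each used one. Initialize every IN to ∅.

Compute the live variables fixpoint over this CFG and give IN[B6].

Fixpoint table:
  B0: | IN={b, d, e} | OUT={b, e, f}
  B1: | IN={b, e, f} | OUT={a, e, f}
  B2: | IN={e, f} | OUT={a, e, f}
  B3: | IN={a, e, f} | OUT={a, c, e, f}
  B4: | IN={a, c, e, f} | OUT={a, e, f}
  B5: | IN={a, e, f} | OUT={a, c, e, f}
  B6: | IN={e, f} | OUT={a, e}
  B7: | IN={a, e} | OUT={a, e, f}
  B8: | IN={a, e} | OUT={a, c, e}
  B9: | IN={a, c, e} | OUT={}

Merge at B6: OUT[B6] = IN[B7] ⊔ IN[B8] = {a, e}
Applying B6's transfer function to that OUT value gives IN[B6] (row B6 above).

Answer: {e, f}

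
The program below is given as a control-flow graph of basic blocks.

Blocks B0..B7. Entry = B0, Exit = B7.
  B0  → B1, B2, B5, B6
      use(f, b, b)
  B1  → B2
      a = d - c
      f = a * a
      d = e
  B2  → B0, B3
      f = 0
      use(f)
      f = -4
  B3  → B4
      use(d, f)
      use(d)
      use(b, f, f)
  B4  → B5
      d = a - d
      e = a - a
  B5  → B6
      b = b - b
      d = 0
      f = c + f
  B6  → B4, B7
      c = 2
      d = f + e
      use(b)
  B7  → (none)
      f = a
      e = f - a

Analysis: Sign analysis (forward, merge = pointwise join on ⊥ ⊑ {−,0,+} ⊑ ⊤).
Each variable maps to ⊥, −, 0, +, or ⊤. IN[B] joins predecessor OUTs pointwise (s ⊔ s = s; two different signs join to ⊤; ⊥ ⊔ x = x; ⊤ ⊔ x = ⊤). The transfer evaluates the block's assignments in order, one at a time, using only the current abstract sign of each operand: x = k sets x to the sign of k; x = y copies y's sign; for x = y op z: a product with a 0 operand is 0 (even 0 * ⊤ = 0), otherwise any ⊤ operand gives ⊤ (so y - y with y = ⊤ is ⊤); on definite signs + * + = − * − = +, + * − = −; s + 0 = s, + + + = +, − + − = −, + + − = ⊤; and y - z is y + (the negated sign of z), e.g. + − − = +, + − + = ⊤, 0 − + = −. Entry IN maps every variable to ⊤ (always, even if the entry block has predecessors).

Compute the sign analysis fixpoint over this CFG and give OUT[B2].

Answer: {a: ⊤, b: ⊤, c: ⊤, d: ⊤, e: ⊤, f: -}

Derivation:
Fixpoint table:
  B0:   IN=(all ⊤)   OUT=(all ⊤)
  B1:   IN=(all ⊤)   OUT=(all ⊤)
  B2:   IN=(all ⊤)   OUT={f:-; rest ⊤}
  B3:   IN={f:-; rest ⊤}   OUT={f:-; rest ⊤}
  B4:   IN=(all ⊤)   OUT=(all ⊤)
  B5:   IN=(all ⊤)   OUT={d:0; rest ⊤}
  B6:   IN=(all ⊤)   OUT={c:+; rest ⊤}
  B7:   IN={c:+; rest ⊤}   OUT={c:+; rest ⊤}

Merge at B2: IN[B2] = OUT[B0] ⊔ OUT[B1] = {a: ⊤, b: ⊤, c: ⊤, d: ⊤, e: ⊤, f: ⊤}
Applying B2's transfer function to that IN value gives OUT[B2] (row B2 above).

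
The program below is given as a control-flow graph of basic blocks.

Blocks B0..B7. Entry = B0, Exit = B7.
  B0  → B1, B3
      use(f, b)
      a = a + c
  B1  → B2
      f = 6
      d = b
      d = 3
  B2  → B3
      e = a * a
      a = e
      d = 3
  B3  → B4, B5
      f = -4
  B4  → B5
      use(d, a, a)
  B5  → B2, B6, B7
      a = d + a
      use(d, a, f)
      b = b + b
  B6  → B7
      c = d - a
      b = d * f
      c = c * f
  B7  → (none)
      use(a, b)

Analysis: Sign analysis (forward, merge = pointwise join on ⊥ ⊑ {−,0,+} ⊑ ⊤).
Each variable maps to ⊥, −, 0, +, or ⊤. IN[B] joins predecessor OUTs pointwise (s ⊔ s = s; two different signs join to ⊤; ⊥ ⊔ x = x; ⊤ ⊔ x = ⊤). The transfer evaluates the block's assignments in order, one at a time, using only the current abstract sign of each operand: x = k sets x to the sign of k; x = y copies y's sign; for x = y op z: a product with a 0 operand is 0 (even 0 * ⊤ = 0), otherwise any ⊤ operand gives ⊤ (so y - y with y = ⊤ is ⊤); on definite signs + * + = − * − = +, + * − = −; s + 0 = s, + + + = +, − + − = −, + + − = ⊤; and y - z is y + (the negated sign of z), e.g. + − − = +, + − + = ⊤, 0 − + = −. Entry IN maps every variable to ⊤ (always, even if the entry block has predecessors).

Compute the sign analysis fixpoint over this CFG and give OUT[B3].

Per-block solution:
  B0: | IN=(all ⊤) | OUT=(all ⊤)
  B1: | IN=(all ⊤) | OUT={d:+, f:+; rest ⊤}
  B2: | IN=(all ⊤) | OUT={d:+; rest ⊤}
  B3: | IN=(all ⊤) | OUT={f:-; rest ⊤}
  B4: | IN={f:-; rest ⊤} | OUT={f:-; rest ⊤}
  B5: | IN={f:-; rest ⊤} | OUT={f:-; rest ⊤}
  B6: | IN={f:-; rest ⊤} | OUT={f:-; rest ⊤}
  B7: | IN={f:-; rest ⊤} | OUT={f:-; rest ⊤}

Merge at B3: IN[B3] = OUT[B0] ⊔ OUT[B2] = {a: ⊤, b: ⊤, c: ⊤, d: ⊤, e: ⊤, f: ⊤}
Applying B3's transfer function to that IN value gives OUT[B3] (row B3 above).

Answer: {a: ⊤, b: ⊤, c: ⊤, d: ⊤, e: ⊤, f: -}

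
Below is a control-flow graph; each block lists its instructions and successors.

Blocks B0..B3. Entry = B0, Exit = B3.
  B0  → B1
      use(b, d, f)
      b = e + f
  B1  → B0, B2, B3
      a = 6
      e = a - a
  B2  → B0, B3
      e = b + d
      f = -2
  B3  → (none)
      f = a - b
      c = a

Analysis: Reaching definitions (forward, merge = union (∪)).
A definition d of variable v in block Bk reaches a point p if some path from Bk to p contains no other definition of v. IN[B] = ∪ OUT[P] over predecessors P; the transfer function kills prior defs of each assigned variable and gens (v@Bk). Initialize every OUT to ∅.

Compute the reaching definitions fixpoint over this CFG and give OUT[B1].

Answer: {a@B1, b@B0, e@B1, f@B2}

Trace:
Fixpoint table:
  B0: | IN={a@B1, b@B0, e@B1, e@B2, f@B2} | OUT={a@B1, b@B0, e@B1, e@B2, f@B2}
  B1: | IN={a@B1, b@B0, e@B1, e@B2, f@B2} | OUT={a@B1, b@B0, e@B1, f@B2}
  B2: | IN={a@B1, b@B0, e@B1, f@B2} | OUT={a@B1, b@B0, e@B2, f@B2}
  B3: | IN={a@B1, b@B0, e@B1, e@B2, f@B2} | OUT={a@B1, b@B0, c@B3, e@B1, e@B2, f@B3}

Merge at B1: IN[B1] = OUT[B0] = {a@B1, b@B0, e@B1, e@B2, f@B2}
Applying B1's transfer function to that IN value gives OUT[B1] (row B1 above).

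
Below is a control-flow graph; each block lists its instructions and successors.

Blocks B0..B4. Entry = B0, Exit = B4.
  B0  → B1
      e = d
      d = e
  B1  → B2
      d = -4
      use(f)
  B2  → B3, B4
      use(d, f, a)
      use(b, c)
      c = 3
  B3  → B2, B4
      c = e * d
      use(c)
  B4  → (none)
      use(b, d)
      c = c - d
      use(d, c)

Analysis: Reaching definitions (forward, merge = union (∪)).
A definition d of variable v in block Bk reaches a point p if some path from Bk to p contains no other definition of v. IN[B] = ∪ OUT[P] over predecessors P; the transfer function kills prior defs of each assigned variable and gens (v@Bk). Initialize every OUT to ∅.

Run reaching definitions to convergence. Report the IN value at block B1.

Answer: {d@B0, e@B0}

Derivation:
Per-block solution:
  B0: | IN={} | OUT={d@B0, e@B0}
  B1: | IN={d@B0, e@B0} | OUT={d@B1, e@B0}
  B2: | IN={c@B3, d@B1, e@B0} | OUT={c@B2, d@B1, e@B0}
  B3: | IN={c@B2, d@B1, e@B0} | OUT={c@B3, d@B1, e@B0}
  B4: | IN={c@B2, c@B3, d@B1, e@B0} | OUT={c@B4, d@B1, e@B0}

Merge at B1: IN[B1] = OUT[B0] = {d@B0, e@B0}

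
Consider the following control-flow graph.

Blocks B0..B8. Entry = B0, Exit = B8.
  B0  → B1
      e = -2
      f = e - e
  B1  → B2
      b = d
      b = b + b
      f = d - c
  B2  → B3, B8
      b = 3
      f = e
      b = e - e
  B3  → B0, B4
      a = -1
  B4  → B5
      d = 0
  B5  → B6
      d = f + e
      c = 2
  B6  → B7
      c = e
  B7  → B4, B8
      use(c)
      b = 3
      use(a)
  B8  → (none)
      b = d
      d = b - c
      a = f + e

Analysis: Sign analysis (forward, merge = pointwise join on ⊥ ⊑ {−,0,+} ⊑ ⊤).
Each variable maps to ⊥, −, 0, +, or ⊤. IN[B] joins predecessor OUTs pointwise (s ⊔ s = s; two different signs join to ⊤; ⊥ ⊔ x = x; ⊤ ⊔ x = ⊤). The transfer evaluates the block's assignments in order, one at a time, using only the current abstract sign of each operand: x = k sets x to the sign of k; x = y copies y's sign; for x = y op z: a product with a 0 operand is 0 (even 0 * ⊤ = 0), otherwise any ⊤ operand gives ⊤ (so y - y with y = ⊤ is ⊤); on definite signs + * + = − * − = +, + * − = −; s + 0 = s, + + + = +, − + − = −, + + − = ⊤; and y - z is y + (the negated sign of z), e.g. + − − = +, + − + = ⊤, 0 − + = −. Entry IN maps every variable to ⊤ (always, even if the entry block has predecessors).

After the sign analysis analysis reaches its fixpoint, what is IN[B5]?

Converged values:
  B0:   IN=(all ⊤)   OUT={e:-; rest ⊤}
  B1:   IN={e:-; rest ⊤}   OUT={e:-; rest ⊤}
  B2:   IN={e:-; rest ⊤}   OUT={e:-, f:-; rest ⊤}
  B3:   IN={e:-, f:-; rest ⊤}   OUT={a:-, e:-, f:-; rest ⊤}
  B4:   IN={a:-, e:-, f:-; rest ⊤}   OUT={a:-, d:0, e:-, f:-; rest ⊤}
  B5:   IN={a:-, d:0, e:-, f:-; rest ⊤}   OUT={a:-, c:+, d:-, e:-, f:-; rest ⊤}
  B6:   IN={a:-, c:+, d:-, e:-, f:-; rest ⊤}   OUT={a:-, c:-, d:-, e:-, f:-; rest ⊤}
  B7:   IN={a:-, c:-, d:-, e:-, f:-; rest ⊤}   OUT={a:-, b:+, c:-, d:-, e:-, f:-; rest ⊤}
  B8:   IN={e:-, f:-; rest ⊤}   OUT={a:-, e:-, f:-; rest ⊤}

Merge at B5: IN[B5] = OUT[B4] = {a: -, b: ⊤, c: ⊤, d: 0, e: -, f: -}

Answer: {a: -, b: ⊤, c: ⊤, d: 0, e: -, f: -}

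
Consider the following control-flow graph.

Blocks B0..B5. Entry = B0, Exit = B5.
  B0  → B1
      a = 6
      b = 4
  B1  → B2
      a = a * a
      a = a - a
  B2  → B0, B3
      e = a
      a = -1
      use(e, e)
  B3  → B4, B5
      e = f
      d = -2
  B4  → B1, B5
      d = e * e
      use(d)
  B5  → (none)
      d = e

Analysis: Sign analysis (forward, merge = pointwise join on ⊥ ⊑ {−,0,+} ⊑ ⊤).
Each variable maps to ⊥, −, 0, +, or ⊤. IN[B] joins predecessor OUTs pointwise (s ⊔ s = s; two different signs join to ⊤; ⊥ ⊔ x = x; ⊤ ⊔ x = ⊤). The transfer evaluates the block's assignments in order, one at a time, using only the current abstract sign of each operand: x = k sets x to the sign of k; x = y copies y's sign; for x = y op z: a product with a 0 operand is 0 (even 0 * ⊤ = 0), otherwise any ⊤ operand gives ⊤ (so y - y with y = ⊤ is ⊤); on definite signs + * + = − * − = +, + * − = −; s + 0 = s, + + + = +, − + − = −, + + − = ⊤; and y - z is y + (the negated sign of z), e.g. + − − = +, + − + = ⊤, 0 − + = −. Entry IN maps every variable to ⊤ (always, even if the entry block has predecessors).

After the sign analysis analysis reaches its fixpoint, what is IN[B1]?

Fixpoint table:
  B0: | IN=(all ⊤) | OUT={a:+, b:+; rest ⊤}
  B1: | IN={b:+; rest ⊤} | OUT={b:+; rest ⊤}
  B2: | IN={b:+; rest ⊤} | OUT={a:-, b:+; rest ⊤}
  B3: | IN={a:-, b:+; rest ⊤} | OUT={a:-, b:+, d:-; rest ⊤}
  B4: | IN={a:-, b:+, d:-; rest ⊤} | OUT={a:-, b:+; rest ⊤}
  B5: | IN={a:-, b:+; rest ⊤} | OUT={a:-, b:+; rest ⊤}

Merge at B1: IN[B1] = OUT[B0] ⊔ OUT[B4] = {a: ⊤, b: +, c: ⊤, d: ⊤, e: ⊤, f: ⊤}

Answer: {a: ⊤, b: +, c: ⊤, d: ⊤, e: ⊤, f: ⊤}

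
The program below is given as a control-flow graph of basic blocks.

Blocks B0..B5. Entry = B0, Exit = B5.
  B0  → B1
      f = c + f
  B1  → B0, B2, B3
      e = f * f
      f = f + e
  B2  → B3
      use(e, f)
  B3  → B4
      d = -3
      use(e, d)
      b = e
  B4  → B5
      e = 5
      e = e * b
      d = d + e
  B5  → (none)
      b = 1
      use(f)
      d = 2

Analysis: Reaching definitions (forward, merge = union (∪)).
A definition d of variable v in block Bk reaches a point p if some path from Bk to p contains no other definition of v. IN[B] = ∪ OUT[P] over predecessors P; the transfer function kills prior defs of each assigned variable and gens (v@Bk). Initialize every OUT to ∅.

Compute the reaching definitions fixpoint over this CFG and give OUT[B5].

Fixpoint table:
  B0:  IN={e@B1, f@B1}  OUT={e@B1, f@B0}
  B1:  IN={e@B1, f@B0}  OUT={e@B1, f@B1}
  B2:  IN={e@B1, f@B1}  OUT={e@B1, f@B1}
  B3:  IN={e@B1, f@B1}  OUT={b@B3, d@B3, e@B1, f@B1}
  B4:  IN={b@B3, d@B3, e@B1, f@B1}  OUT={b@B3, d@B4, e@B4, f@B1}
  B5:  IN={b@B3, d@B4, e@B4, f@B1}  OUT={b@B5, d@B5, e@B4, f@B1}

Merge at B5: IN[B5] = OUT[B4] = {b@B3, d@B4, e@B4, f@B1}
Applying B5's transfer function to that IN value gives OUT[B5] (row B5 above).

Answer: {b@B5, d@B5, e@B4, f@B1}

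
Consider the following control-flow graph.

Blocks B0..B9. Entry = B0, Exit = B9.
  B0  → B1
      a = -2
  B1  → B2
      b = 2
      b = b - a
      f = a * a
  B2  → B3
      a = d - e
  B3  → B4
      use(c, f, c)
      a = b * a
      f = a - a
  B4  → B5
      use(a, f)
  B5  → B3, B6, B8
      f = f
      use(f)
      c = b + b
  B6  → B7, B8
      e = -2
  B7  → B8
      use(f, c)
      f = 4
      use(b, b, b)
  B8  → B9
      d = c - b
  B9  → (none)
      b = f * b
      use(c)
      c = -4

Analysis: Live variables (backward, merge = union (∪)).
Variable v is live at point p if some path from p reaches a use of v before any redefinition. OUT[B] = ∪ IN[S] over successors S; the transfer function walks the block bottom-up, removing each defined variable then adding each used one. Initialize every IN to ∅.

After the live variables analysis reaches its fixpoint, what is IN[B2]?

Answer: {b, c, d, e, f}

Working:
Fixpoint table:
  B0:   IN={c, d, e}   OUT={a, c, d, e}
  B1:   IN={a, c, d, e}   OUT={b, c, d, e, f}
  B2:   IN={b, c, d, e, f}   OUT={a, b, c, f}
  B3:   IN={a, b, c, f}   OUT={a, b, f}
  B4:   IN={a, b, f}   OUT={a, b, f}
  B5:   IN={a, b, f}   OUT={a, b, c, f}
  B6:   IN={b, c, f}   OUT={b, c, f}
  B7:   IN={b, c, f}   OUT={b, c, f}
  B8:   IN={b, c, f}   OUT={b, c, f}
  B9:   IN={b, c, f}   OUT={}

Merge at B2: OUT[B2] = IN[B3] = {a, b, c, f}
Applying B2's transfer function to that OUT value gives IN[B2] (row B2 above).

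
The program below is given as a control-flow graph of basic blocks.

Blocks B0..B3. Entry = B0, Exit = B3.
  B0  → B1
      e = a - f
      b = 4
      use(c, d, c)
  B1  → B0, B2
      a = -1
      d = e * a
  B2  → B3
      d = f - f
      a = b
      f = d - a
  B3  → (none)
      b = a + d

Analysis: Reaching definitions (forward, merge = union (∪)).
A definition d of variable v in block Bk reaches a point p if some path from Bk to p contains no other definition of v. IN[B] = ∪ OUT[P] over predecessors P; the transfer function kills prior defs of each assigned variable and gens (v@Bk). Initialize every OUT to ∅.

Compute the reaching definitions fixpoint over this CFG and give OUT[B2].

Answer: {a@B2, b@B0, d@B2, e@B0, f@B2}

Working:
Converged values:
  B0: | IN={a@B1, b@B0, d@B1, e@B0} | OUT={a@B1, b@B0, d@B1, e@B0}
  B1: | IN={a@B1, b@B0, d@B1, e@B0} | OUT={a@B1, b@B0, d@B1, e@B0}
  B2: | IN={a@B1, b@B0, d@B1, e@B0} | OUT={a@B2, b@B0, d@B2, e@B0, f@B2}
  B3: | IN={a@B2, b@B0, d@B2, e@B0, f@B2} | OUT={a@B2, b@B3, d@B2, e@B0, f@B2}

Merge at B2: IN[B2] = OUT[B1] = {a@B1, b@B0, d@B1, e@B0}
Applying B2's transfer function to that IN value gives OUT[B2] (row B2 above).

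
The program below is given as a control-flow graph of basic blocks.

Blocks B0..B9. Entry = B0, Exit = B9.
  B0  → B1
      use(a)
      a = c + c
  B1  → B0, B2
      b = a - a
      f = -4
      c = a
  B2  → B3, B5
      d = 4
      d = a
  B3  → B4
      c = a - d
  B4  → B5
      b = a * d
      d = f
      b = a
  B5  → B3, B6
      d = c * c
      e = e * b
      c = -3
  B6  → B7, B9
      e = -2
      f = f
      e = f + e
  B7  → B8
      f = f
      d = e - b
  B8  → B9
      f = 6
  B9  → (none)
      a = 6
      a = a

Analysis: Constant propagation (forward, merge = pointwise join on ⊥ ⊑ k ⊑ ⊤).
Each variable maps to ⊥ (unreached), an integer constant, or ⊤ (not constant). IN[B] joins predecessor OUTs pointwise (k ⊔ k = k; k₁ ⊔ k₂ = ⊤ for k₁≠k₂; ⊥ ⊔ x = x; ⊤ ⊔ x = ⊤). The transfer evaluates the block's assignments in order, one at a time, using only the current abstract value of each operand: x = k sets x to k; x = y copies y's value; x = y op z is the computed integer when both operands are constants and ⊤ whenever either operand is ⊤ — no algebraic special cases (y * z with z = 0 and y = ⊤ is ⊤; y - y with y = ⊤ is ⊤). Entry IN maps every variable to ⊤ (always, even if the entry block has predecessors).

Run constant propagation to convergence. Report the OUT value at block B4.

Answer: {a: ⊤, b: ⊤, c: ⊤, d: -4, e: ⊤, f: -4}

Derivation:
Converged values:
  B0:  IN=(all ⊤)  OUT=(all ⊤)
  B1:  IN=(all ⊤)  OUT={f:-4; rest ⊤}
  B2:  IN={f:-4; rest ⊤}  OUT={f:-4; rest ⊤}
  B3:  IN={f:-4; rest ⊤}  OUT={f:-4; rest ⊤}
  B4:  IN={f:-4; rest ⊤}  OUT={d:-4, f:-4; rest ⊤}
  B5:  IN={f:-4; rest ⊤}  OUT={c:-3, f:-4; rest ⊤}
  B6:  IN={c:-3, f:-4; rest ⊤}  OUT={c:-3, e:-6, f:-4; rest ⊤}
  B7:  IN={c:-3, e:-6, f:-4; rest ⊤}  OUT={c:-3, e:-6, f:-4; rest ⊤}
  B8:  IN={c:-3, e:-6, f:-4; rest ⊤}  OUT={c:-3, e:-6, f:6; rest ⊤}
  B9:  IN={c:-3, e:-6; rest ⊤}  OUT={a:6, c:-3, e:-6; rest ⊤}

Merge at B4: IN[B4] = OUT[B3] = {a: ⊤, b: ⊤, c: ⊤, d: ⊤, e: ⊤, f: -4}
Applying B4's transfer function to that IN value gives OUT[B4] (row B4 above).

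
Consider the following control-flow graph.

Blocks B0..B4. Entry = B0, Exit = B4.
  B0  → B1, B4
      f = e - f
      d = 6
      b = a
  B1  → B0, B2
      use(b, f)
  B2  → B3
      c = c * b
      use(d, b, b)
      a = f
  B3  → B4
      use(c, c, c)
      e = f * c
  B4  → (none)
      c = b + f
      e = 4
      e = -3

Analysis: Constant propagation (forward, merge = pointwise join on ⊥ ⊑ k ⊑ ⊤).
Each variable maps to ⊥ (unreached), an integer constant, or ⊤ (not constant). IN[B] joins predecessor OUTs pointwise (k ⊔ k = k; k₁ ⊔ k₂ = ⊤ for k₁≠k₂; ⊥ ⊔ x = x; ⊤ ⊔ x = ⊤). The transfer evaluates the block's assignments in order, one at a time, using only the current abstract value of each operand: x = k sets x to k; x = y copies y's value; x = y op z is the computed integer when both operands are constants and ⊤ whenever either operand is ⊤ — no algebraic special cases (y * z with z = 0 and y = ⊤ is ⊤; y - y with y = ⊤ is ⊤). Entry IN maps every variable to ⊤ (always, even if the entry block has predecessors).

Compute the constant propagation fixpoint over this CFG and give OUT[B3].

Answer: {a: ⊤, b: ⊤, c: ⊤, d: 6, e: ⊤, f: ⊤}

Derivation:
Per-block solution:
  B0:   IN=(all ⊤)   OUT={d:6; rest ⊤}
  B1:   IN={d:6; rest ⊤}   OUT={d:6; rest ⊤}
  B2:   IN={d:6; rest ⊤}   OUT={d:6; rest ⊤}
  B3:   IN={d:6; rest ⊤}   OUT={d:6; rest ⊤}
  B4:   IN={d:6; rest ⊤}   OUT={d:6, e:-3; rest ⊤}

Merge at B3: IN[B3] = OUT[B2] = {a: ⊤, b: ⊤, c: ⊤, d: 6, e: ⊤, f: ⊤}
Applying B3's transfer function to that IN value gives OUT[B3] (row B3 above).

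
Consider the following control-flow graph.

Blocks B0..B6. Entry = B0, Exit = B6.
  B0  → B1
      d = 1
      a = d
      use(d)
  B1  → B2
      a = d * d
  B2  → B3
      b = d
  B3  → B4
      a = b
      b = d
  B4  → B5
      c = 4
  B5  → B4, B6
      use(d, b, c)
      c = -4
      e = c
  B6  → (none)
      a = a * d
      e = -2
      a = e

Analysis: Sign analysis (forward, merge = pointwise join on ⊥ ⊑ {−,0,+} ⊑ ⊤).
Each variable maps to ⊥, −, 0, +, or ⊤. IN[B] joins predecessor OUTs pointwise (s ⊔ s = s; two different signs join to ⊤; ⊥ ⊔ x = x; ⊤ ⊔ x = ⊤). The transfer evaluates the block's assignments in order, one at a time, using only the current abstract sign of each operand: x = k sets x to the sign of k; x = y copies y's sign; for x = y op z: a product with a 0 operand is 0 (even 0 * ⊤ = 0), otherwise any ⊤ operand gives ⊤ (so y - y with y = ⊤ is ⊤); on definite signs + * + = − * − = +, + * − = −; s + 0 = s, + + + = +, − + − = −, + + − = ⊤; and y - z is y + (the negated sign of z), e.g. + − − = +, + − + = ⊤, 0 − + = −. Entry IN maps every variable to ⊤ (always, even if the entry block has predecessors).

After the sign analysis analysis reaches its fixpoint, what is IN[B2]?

Answer: {a: +, b: ⊤, c: ⊤, d: +, e: ⊤, f: ⊤}

Derivation:
Fixpoint table:
  B0: | IN=(all ⊤) | OUT={a:+, d:+; rest ⊤}
  B1: | IN={a:+, d:+; rest ⊤} | OUT={a:+, d:+; rest ⊤}
  B2: | IN={a:+, d:+; rest ⊤} | OUT={a:+, b:+, d:+; rest ⊤}
  B3: | IN={a:+, b:+, d:+; rest ⊤} | OUT={a:+, b:+, d:+; rest ⊤}
  B4: | IN={a:+, b:+, d:+; rest ⊤} | OUT={a:+, b:+, c:+, d:+; rest ⊤}
  B5: | IN={a:+, b:+, c:+, d:+; rest ⊤} | OUT={a:+, b:+, c:-, d:+, e:-; rest ⊤}
  B6: | IN={a:+, b:+, c:-, d:+, e:-; rest ⊤} | OUT={a:-, b:+, c:-, d:+, e:-; rest ⊤}

Merge at B2: IN[B2] = OUT[B1] = {a: +, b: ⊤, c: ⊤, d: +, e: ⊤, f: ⊤}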